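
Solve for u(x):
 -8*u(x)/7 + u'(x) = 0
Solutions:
 u(x) = C1*exp(8*x/7)


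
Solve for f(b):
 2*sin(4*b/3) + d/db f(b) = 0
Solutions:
 f(b) = C1 + 3*cos(4*b/3)/2


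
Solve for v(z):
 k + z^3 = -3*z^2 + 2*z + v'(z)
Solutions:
 v(z) = C1 + k*z + z^4/4 + z^3 - z^2


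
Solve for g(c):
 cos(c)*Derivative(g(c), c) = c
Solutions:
 g(c) = C1 + Integral(c/cos(c), c)


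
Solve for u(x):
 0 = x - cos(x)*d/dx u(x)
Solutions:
 u(x) = C1 + Integral(x/cos(x), x)


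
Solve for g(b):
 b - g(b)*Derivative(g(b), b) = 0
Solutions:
 g(b) = -sqrt(C1 + b^2)
 g(b) = sqrt(C1 + b^2)


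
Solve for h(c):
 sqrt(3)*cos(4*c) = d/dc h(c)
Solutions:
 h(c) = C1 + sqrt(3)*sin(4*c)/4


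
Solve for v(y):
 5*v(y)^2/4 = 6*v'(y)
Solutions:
 v(y) = -24/(C1 + 5*y)


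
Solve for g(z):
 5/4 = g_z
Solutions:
 g(z) = C1 + 5*z/4


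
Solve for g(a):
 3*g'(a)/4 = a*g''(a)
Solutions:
 g(a) = C1 + C2*a^(7/4)


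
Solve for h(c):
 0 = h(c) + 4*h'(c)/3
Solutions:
 h(c) = C1*exp(-3*c/4)


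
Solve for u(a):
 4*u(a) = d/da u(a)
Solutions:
 u(a) = C1*exp(4*a)


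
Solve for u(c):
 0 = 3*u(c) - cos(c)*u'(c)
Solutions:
 u(c) = C1*(sin(c) + 1)^(3/2)/(sin(c) - 1)^(3/2)


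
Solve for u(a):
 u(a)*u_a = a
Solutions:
 u(a) = -sqrt(C1 + a^2)
 u(a) = sqrt(C1 + a^2)


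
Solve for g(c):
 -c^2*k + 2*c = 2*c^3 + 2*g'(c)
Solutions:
 g(c) = C1 - c^4/4 - c^3*k/6 + c^2/2


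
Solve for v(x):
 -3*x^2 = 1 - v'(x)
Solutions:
 v(x) = C1 + x^3 + x


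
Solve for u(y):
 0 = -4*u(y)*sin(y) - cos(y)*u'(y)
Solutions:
 u(y) = C1*cos(y)^4


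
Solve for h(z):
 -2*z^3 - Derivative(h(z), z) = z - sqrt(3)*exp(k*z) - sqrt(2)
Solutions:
 h(z) = C1 - z^4/2 - z^2/2 + sqrt(2)*z + sqrt(3)*exp(k*z)/k


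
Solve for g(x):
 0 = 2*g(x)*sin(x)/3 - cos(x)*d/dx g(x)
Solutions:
 g(x) = C1/cos(x)^(2/3)


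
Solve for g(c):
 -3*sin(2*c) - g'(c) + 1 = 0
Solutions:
 g(c) = C1 + c + 3*cos(2*c)/2


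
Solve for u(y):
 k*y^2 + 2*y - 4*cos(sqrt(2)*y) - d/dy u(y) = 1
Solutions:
 u(y) = C1 + k*y^3/3 + y^2 - y - 2*sqrt(2)*sin(sqrt(2)*y)


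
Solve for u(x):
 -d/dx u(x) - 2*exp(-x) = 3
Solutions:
 u(x) = C1 - 3*x + 2*exp(-x)


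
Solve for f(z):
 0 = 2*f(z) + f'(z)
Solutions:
 f(z) = C1*exp(-2*z)


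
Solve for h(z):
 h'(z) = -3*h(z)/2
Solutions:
 h(z) = C1*exp(-3*z/2)


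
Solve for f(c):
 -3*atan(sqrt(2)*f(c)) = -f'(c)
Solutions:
 Integral(1/atan(sqrt(2)*_y), (_y, f(c))) = C1 + 3*c


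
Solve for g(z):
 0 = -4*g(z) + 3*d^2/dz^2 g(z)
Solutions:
 g(z) = C1*exp(-2*sqrt(3)*z/3) + C2*exp(2*sqrt(3)*z/3)


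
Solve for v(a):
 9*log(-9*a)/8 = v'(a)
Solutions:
 v(a) = C1 + 9*a*log(-a)/8 + 9*a*(-1 + 2*log(3))/8


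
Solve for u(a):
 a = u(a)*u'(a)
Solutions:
 u(a) = -sqrt(C1 + a^2)
 u(a) = sqrt(C1 + a^2)


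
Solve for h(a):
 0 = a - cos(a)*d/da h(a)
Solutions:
 h(a) = C1 + Integral(a/cos(a), a)


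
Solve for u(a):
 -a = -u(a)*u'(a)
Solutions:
 u(a) = -sqrt(C1 + a^2)
 u(a) = sqrt(C1 + a^2)


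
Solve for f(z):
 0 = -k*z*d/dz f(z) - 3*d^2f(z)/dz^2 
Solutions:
 f(z) = Piecewise((-sqrt(6)*sqrt(pi)*C1*erf(sqrt(6)*sqrt(k)*z/6)/(2*sqrt(k)) - C2, (k > 0) | (k < 0)), (-C1*z - C2, True))


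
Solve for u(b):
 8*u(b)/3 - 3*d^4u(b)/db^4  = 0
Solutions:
 u(b) = C1*exp(-2^(3/4)*sqrt(3)*b/3) + C2*exp(2^(3/4)*sqrt(3)*b/3) + C3*sin(2^(3/4)*sqrt(3)*b/3) + C4*cos(2^(3/4)*sqrt(3)*b/3)


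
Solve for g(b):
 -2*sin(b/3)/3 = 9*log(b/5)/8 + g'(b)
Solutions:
 g(b) = C1 - 9*b*log(b)/8 + 9*b/8 + 9*b*log(5)/8 + 2*cos(b/3)


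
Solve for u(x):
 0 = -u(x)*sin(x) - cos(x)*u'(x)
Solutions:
 u(x) = C1*cos(x)


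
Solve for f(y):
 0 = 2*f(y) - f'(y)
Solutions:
 f(y) = C1*exp(2*y)


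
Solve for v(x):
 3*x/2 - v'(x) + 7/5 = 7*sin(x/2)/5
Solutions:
 v(x) = C1 + 3*x^2/4 + 7*x/5 + 14*cos(x/2)/5


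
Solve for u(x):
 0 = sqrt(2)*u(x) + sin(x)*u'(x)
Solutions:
 u(x) = C1*(cos(x) + 1)^(sqrt(2)/2)/(cos(x) - 1)^(sqrt(2)/2)


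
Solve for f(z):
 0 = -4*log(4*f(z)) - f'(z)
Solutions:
 Integral(1/(log(_y) + 2*log(2)), (_y, f(z)))/4 = C1 - z


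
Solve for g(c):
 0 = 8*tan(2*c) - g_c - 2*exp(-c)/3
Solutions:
 g(c) = C1 + 2*log(tan(2*c)^2 + 1) + 2*exp(-c)/3


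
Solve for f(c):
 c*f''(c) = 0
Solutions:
 f(c) = C1 + C2*c


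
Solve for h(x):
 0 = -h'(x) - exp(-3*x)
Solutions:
 h(x) = C1 + exp(-3*x)/3


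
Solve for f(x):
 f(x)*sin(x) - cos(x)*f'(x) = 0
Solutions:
 f(x) = C1/cos(x)


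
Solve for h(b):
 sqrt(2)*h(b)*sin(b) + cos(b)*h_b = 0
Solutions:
 h(b) = C1*cos(b)^(sqrt(2))


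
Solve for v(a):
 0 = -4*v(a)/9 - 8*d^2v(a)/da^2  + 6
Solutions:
 v(a) = C1*sin(sqrt(2)*a/6) + C2*cos(sqrt(2)*a/6) + 27/2


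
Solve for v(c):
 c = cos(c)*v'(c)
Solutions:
 v(c) = C1 + Integral(c/cos(c), c)


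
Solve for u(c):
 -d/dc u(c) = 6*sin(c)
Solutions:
 u(c) = C1 + 6*cos(c)


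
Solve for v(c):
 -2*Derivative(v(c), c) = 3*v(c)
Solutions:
 v(c) = C1*exp(-3*c/2)


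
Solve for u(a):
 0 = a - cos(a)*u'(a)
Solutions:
 u(a) = C1 + Integral(a/cos(a), a)


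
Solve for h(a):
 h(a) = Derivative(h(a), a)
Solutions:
 h(a) = C1*exp(a)


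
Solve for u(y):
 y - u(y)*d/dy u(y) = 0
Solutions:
 u(y) = -sqrt(C1 + y^2)
 u(y) = sqrt(C1 + y^2)


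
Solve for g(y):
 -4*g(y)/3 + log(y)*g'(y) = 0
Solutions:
 g(y) = C1*exp(4*li(y)/3)


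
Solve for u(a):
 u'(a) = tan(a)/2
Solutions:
 u(a) = C1 - log(cos(a))/2


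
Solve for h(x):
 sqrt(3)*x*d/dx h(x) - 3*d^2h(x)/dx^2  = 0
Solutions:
 h(x) = C1 + C2*erfi(sqrt(2)*3^(3/4)*x/6)


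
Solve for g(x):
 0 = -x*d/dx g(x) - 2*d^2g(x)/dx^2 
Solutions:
 g(x) = C1 + C2*erf(x/2)


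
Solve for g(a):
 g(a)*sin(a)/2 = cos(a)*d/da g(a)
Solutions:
 g(a) = C1/sqrt(cos(a))


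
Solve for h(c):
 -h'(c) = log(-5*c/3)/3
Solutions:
 h(c) = C1 - c*log(-c)/3 + c*(-log(5) + 1 + log(3))/3


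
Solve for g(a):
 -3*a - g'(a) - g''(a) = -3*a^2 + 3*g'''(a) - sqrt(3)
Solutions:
 g(a) = C1 + a^3 - 9*a^2/2 - 9*a + sqrt(3)*a + (C2*sin(sqrt(11)*a/6) + C3*cos(sqrt(11)*a/6))*exp(-a/6)


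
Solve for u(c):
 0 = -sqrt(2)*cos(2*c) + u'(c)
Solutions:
 u(c) = C1 + sqrt(2)*sin(2*c)/2


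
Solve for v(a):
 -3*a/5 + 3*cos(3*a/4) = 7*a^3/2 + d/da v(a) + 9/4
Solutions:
 v(a) = C1 - 7*a^4/8 - 3*a^2/10 - 9*a/4 + 4*sin(3*a/4)


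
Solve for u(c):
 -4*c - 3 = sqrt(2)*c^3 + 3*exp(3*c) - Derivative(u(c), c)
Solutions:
 u(c) = C1 + sqrt(2)*c^4/4 + 2*c^2 + 3*c + exp(3*c)


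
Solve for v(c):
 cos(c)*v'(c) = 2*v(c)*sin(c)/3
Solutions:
 v(c) = C1/cos(c)^(2/3)


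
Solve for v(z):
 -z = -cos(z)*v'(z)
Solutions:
 v(z) = C1 + Integral(z/cos(z), z)


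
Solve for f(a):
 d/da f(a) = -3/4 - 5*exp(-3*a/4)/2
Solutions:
 f(a) = C1 - 3*a/4 + 10*exp(-3*a/4)/3


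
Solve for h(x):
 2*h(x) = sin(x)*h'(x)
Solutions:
 h(x) = C1*(cos(x) - 1)/(cos(x) + 1)


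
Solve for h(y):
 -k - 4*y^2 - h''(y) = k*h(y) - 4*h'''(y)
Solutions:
 h(y) = C1*exp(y*(-(-216*k + sqrt((216*k + 1)^2 - 1) - 1)^(1/3) + 1 - 1/(-216*k + sqrt((216*k + 1)^2 - 1) - 1)^(1/3))/12) + C2*exp(y*((-216*k + sqrt((216*k + 1)^2 - 1) - 1)^(1/3) - sqrt(3)*I*(-216*k + sqrt((216*k + 1)^2 - 1) - 1)^(1/3) + 2 - 4/((-1 + sqrt(3)*I)*(-216*k + sqrt((216*k + 1)^2 - 1) - 1)^(1/3)))/24) + C3*exp(y*((-216*k + sqrt((216*k + 1)^2 - 1) - 1)^(1/3) + sqrt(3)*I*(-216*k + sqrt((216*k + 1)^2 - 1) - 1)^(1/3) + 2 + 4/((1 + sqrt(3)*I)*(-216*k + sqrt((216*k + 1)^2 - 1) - 1)^(1/3)))/24) - 1 - 4*y^2/k + 8/k^2


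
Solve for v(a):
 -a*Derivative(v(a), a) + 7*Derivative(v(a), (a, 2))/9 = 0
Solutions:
 v(a) = C1 + C2*erfi(3*sqrt(14)*a/14)


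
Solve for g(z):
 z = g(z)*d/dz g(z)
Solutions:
 g(z) = -sqrt(C1 + z^2)
 g(z) = sqrt(C1 + z^2)


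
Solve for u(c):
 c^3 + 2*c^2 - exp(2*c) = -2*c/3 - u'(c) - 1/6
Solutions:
 u(c) = C1 - c^4/4 - 2*c^3/3 - c^2/3 - c/6 + exp(2*c)/2


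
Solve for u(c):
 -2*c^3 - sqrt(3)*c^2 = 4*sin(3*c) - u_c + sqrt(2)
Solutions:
 u(c) = C1 + c^4/2 + sqrt(3)*c^3/3 + sqrt(2)*c - 4*cos(3*c)/3


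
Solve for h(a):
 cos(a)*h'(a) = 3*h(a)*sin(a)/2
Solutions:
 h(a) = C1/cos(a)^(3/2)


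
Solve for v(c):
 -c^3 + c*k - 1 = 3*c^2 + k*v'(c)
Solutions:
 v(c) = C1 - c^4/(4*k) - c^3/k + c^2/2 - c/k


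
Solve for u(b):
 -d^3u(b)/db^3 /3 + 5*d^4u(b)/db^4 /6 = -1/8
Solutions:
 u(b) = C1 + C2*b + C3*b^2 + C4*exp(2*b/5) + b^3/16


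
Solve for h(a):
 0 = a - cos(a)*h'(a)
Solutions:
 h(a) = C1 + Integral(a/cos(a), a)


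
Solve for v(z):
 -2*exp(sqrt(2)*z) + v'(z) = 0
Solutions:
 v(z) = C1 + sqrt(2)*exp(sqrt(2)*z)


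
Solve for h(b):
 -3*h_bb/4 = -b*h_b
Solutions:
 h(b) = C1 + C2*erfi(sqrt(6)*b/3)


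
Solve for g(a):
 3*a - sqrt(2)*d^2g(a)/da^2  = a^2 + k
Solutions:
 g(a) = C1 + C2*a - sqrt(2)*a^4/24 + sqrt(2)*a^3/4 - sqrt(2)*a^2*k/4


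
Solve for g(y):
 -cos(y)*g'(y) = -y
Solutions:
 g(y) = C1 + Integral(y/cos(y), y)


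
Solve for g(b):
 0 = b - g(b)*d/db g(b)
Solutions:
 g(b) = -sqrt(C1 + b^2)
 g(b) = sqrt(C1 + b^2)


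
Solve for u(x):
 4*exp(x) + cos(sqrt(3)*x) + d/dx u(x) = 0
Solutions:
 u(x) = C1 - 4*exp(x) - sqrt(3)*sin(sqrt(3)*x)/3


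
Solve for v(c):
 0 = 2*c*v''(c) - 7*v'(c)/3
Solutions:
 v(c) = C1 + C2*c^(13/6)


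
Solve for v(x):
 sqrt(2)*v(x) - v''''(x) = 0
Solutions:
 v(x) = C1*exp(-2^(1/8)*x) + C2*exp(2^(1/8)*x) + C3*sin(2^(1/8)*x) + C4*cos(2^(1/8)*x)


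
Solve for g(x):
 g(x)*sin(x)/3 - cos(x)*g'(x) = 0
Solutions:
 g(x) = C1/cos(x)^(1/3)


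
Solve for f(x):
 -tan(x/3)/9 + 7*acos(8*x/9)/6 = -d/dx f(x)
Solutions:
 f(x) = C1 - 7*x*acos(8*x/9)/6 + 7*sqrt(81 - 64*x^2)/48 - log(cos(x/3))/3


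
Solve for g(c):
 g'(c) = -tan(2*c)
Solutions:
 g(c) = C1 + log(cos(2*c))/2


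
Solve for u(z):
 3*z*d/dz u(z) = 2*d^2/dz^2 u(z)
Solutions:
 u(z) = C1 + C2*erfi(sqrt(3)*z/2)


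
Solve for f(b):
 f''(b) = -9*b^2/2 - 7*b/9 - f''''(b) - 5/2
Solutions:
 f(b) = C1 + C2*b + C3*sin(b) + C4*cos(b) - 3*b^4/8 - 7*b^3/54 + 13*b^2/4


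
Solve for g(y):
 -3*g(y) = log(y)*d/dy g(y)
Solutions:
 g(y) = C1*exp(-3*li(y))


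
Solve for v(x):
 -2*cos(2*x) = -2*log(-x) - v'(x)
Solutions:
 v(x) = C1 - 2*x*log(-x) + 2*x + sin(2*x)


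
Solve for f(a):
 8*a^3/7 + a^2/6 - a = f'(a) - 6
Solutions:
 f(a) = C1 + 2*a^4/7 + a^3/18 - a^2/2 + 6*a


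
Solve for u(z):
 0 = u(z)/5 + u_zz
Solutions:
 u(z) = C1*sin(sqrt(5)*z/5) + C2*cos(sqrt(5)*z/5)


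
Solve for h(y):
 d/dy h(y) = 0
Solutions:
 h(y) = C1


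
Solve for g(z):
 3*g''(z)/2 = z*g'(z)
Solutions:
 g(z) = C1 + C2*erfi(sqrt(3)*z/3)


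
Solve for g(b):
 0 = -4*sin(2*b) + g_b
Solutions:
 g(b) = C1 - 2*cos(2*b)


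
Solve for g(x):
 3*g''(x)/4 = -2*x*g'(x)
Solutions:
 g(x) = C1 + C2*erf(2*sqrt(3)*x/3)


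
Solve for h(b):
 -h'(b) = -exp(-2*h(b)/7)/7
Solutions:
 h(b) = 7*log(-sqrt(C1 + b)) - 7*log(7) + 7*log(2)/2
 h(b) = 7*log(C1 + b)/2 - 7*log(7) + 7*log(2)/2


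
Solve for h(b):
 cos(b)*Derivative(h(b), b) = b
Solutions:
 h(b) = C1 + Integral(b/cos(b), b)


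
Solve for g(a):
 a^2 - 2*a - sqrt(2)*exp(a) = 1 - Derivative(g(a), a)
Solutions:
 g(a) = C1 - a^3/3 + a^2 + a + sqrt(2)*exp(a)


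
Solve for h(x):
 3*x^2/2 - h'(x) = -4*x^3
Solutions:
 h(x) = C1 + x^4 + x^3/2


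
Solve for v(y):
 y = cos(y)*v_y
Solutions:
 v(y) = C1 + Integral(y/cos(y), y)


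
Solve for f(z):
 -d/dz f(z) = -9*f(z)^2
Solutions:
 f(z) = -1/(C1 + 9*z)


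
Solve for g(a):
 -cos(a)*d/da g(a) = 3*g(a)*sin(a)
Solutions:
 g(a) = C1*cos(a)^3


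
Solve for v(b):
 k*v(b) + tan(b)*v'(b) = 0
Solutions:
 v(b) = C1*exp(-k*log(sin(b)))


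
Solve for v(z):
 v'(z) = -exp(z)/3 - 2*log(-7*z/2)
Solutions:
 v(z) = C1 - 2*z*log(-z) + 2*z*(-log(7) + log(2) + 1) - exp(z)/3


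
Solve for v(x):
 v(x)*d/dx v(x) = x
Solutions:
 v(x) = -sqrt(C1 + x^2)
 v(x) = sqrt(C1 + x^2)


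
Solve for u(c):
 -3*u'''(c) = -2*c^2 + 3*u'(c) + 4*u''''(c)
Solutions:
 u(c) = C1 + C2*exp(c*(-2 + (4*sqrt(39) + 25)^(-1/3) + (4*sqrt(39) + 25)^(1/3))/8)*sin(sqrt(3)*c*(-(4*sqrt(39) + 25)^(1/3) + (4*sqrt(39) + 25)^(-1/3))/8) + C3*exp(c*(-2 + (4*sqrt(39) + 25)^(-1/3) + (4*sqrt(39) + 25)^(1/3))/8)*cos(sqrt(3)*c*(-(4*sqrt(39) + 25)^(1/3) + (4*sqrt(39) + 25)^(-1/3))/8) + C4*exp(-c*((4*sqrt(39) + 25)^(-1/3) + 1 + (4*sqrt(39) + 25)^(1/3))/4) + 2*c^3/9 - 4*c/3


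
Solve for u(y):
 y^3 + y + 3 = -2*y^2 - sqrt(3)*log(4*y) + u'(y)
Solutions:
 u(y) = C1 + y^4/4 + 2*y^3/3 + y^2/2 + sqrt(3)*y*log(y) - sqrt(3)*y + 2*sqrt(3)*y*log(2) + 3*y


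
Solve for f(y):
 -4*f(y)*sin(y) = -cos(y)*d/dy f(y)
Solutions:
 f(y) = C1/cos(y)^4


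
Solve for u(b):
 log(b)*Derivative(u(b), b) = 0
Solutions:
 u(b) = C1


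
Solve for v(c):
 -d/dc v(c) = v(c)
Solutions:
 v(c) = C1*exp(-c)


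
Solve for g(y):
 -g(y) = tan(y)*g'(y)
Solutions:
 g(y) = C1/sin(y)


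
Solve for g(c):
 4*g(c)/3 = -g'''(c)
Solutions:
 g(c) = C3*exp(-6^(2/3)*c/3) + (C1*sin(2^(2/3)*3^(1/6)*c/2) + C2*cos(2^(2/3)*3^(1/6)*c/2))*exp(6^(2/3)*c/6)


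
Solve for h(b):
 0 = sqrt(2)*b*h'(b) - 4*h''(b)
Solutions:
 h(b) = C1 + C2*erfi(2^(3/4)*b/4)


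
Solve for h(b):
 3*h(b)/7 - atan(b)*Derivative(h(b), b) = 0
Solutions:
 h(b) = C1*exp(3*Integral(1/atan(b), b)/7)


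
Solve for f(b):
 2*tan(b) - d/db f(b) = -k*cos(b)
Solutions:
 f(b) = C1 + k*sin(b) - 2*log(cos(b))


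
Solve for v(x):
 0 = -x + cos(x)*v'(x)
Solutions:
 v(x) = C1 + Integral(x/cos(x), x)


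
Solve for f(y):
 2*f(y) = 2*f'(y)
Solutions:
 f(y) = C1*exp(y)


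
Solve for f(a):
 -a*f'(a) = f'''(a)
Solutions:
 f(a) = C1 + Integral(C2*airyai(-a) + C3*airybi(-a), a)


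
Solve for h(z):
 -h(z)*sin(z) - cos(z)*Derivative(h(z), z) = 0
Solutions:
 h(z) = C1*cos(z)


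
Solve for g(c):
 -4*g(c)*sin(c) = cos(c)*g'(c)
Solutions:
 g(c) = C1*cos(c)^4


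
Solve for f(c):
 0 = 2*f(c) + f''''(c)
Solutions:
 f(c) = (C1*sin(2^(3/4)*c/2) + C2*cos(2^(3/4)*c/2))*exp(-2^(3/4)*c/2) + (C3*sin(2^(3/4)*c/2) + C4*cos(2^(3/4)*c/2))*exp(2^(3/4)*c/2)


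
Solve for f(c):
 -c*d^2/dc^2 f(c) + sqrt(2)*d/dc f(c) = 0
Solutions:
 f(c) = C1 + C2*c^(1 + sqrt(2))


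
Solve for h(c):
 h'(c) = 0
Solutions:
 h(c) = C1


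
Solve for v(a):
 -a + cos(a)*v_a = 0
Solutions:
 v(a) = C1 + Integral(a/cos(a), a)


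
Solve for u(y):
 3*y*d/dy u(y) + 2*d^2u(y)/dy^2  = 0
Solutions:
 u(y) = C1 + C2*erf(sqrt(3)*y/2)


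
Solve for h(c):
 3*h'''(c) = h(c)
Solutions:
 h(c) = C3*exp(3^(2/3)*c/3) + (C1*sin(3^(1/6)*c/2) + C2*cos(3^(1/6)*c/2))*exp(-3^(2/3)*c/6)


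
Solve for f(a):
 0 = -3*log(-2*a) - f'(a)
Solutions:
 f(a) = C1 - 3*a*log(-a) + 3*a*(1 - log(2))


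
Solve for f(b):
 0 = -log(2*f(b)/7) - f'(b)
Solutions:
 Integral(1/(log(_y) - log(7) + log(2)), (_y, f(b))) = C1 - b


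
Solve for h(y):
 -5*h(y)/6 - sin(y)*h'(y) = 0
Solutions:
 h(y) = C1*(cos(y) + 1)^(5/12)/(cos(y) - 1)^(5/12)


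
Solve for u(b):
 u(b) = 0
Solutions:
 u(b) = 0


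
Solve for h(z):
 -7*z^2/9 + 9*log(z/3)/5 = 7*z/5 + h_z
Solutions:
 h(z) = C1 - 7*z^3/27 - 7*z^2/10 + 9*z*log(z)/5 - 9*z*log(3)/5 - 9*z/5


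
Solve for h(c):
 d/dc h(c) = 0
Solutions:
 h(c) = C1


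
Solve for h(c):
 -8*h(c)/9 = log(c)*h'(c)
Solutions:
 h(c) = C1*exp(-8*li(c)/9)


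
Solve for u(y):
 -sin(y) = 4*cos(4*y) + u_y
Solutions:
 u(y) = C1 - sin(4*y) + cos(y)


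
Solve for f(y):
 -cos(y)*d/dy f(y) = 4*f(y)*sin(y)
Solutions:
 f(y) = C1*cos(y)^4


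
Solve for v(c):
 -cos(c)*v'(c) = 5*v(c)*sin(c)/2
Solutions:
 v(c) = C1*cos(c)^(5/2)


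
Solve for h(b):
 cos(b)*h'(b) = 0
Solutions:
 h(b) = C1


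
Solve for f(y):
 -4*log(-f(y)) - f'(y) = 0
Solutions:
 -li(-f(y)) = C1 - 4*y


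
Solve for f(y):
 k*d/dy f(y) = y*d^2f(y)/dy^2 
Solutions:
 f(y) = C1 + y^(re(k) + 1)*(C2*sin(log(y)*Abs(im(k))) + C3*cos(log(y)*im(k)))


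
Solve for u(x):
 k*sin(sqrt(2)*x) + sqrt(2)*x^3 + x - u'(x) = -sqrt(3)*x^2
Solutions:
 u(x) = C1 - sqrt(2)*k*cos(sqrt(2)*x)/2 + sqrt(2)*x^4/4 + sqrt(3)*x^3/3 + x^2/2


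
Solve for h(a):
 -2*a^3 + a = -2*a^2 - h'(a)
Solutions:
 h(a) = C1 + a^4/2 - 2*a^3/3 - a^2/2


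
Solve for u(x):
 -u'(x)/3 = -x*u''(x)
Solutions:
 u(x) = C1 + C2*x^(4/3)


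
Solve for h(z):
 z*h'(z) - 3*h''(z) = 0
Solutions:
 h(z) = C1 + C2*erfi(sqrt(6)*z/6)


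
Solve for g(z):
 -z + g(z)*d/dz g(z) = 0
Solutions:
 g(z) = -sqrt(C1 + z^2)
 g(z) = sqrt(C1 + z^2)


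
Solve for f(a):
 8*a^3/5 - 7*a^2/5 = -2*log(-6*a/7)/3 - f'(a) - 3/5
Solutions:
 f(a) = C1 - 2*a^4/5 + 7*a^3/15 - 2*a*log(-a)/3 + a*(-10*log(6) + 1 + 10*log(7))/15


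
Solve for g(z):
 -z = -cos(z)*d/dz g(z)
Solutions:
 g(z) = C1 + Integral(z/cos(z), z)


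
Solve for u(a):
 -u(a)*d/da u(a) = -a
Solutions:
 u(a) = -sqrt(C1 + a^2)
 u(a) = sqrt(C1 + a^2)


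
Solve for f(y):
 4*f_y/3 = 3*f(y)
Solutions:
 f(y) = C1*exp(9*y/4)


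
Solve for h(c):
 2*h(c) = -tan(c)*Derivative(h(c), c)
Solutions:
 h(c) = C1/sin(c)^2


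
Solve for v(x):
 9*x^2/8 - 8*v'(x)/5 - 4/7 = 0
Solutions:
 v(x) = C1 + 15*x^3/64 - 5*x/14


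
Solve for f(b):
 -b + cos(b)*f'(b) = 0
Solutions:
 f(b) = C1 + Integral(b/cos(b), b)


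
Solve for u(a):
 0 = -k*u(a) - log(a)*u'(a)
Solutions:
 u(a) = C1*exp(-k*li(a))


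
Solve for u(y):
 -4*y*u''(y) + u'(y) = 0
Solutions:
 u(y) = C1 + C2*y^(5/4)


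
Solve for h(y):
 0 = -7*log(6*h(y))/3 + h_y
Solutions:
 -3*Integral(1/(log(_y) + log(6)), (_y, h(y)))/7 = C1 - y


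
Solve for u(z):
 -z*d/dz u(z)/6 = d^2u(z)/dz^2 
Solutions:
 u(z) = C1 + C2*erf(sqrt(3)*z/6)


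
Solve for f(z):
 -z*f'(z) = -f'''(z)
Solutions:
 f(z) = C1 + Integral(C2*airyai(z) + C3*airybi(z), z)


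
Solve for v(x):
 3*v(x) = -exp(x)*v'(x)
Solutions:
 v(x) = C1*exp(3*exp(-x))


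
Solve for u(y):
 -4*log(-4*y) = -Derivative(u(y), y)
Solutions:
 u(y) = C1 + 4*y*log(-y) + 4*y*(-1 + 2*log(2))


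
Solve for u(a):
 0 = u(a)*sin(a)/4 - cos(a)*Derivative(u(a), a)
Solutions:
 u(a) = C1/cos(a)^(1/4)


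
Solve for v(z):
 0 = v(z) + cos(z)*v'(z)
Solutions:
 v(z) = C1*sqrt(sin(z) - 1)/sqrt(sin(z) + 1)


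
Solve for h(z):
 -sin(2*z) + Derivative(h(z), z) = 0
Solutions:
 h(z) = C1 - cos(2*z)/2


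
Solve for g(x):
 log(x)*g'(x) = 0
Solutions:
 g(x) = C1


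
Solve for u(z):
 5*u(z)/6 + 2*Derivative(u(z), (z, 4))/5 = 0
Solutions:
 u(z) = (C1*sin(3^(3/4)*sqrt(5)*z/6) + C2*cos(3^(3/4)*sqrt(5)*z/6))*exp(-3^(3/4)*sqrt(5)*z/6) + (C3*sin(3^(3/4)*sqrt(5)*z/6) + C4*cos(3^(3/4)*sqrt(5)*z/6))*exp(3^(3/4)*sqrt(5)*z/6)


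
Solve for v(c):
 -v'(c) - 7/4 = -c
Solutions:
 v(c) = C1 + c^2/2 - 7*c/4


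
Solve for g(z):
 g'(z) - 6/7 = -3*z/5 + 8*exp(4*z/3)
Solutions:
 g(z) = C1 - 3*z^2/10 + 6*z/7 + 6*exp(4*z/3)


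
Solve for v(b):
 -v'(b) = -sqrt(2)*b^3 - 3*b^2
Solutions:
 v(b) = C1 + sqrt(2)*b^4/4 + b^3


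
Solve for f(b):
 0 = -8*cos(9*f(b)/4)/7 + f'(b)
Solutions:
 -8*b/7 - 2*log(sin(9*f(b)/4) - 1)/9 + 2*log(sin(9*f(b)/4) + 1)/9 = C1


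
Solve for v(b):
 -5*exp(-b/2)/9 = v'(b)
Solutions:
 v(b) = C1 + 10*exp(-b/2)/9


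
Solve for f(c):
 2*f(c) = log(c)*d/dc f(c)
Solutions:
 f(c) = C1*exp(2*li(c))


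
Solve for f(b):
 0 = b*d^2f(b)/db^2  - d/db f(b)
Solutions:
 f(b) = C1 + C2*b^2


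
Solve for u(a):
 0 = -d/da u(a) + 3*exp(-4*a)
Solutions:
 u(a) = C1 - 3*exp(-4*a)/4


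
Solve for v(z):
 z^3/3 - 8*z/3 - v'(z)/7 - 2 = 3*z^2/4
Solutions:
 v(z) = C1 + 7*z^4/12 - 7*z^3/4 - 28*z^2/3 - 14*z


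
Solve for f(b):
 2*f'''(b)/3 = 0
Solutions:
 f(b) = C1 + C2*b + C3*b^2


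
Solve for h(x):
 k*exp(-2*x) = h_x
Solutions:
 h(x) = C1 - k*exp(-2*x)/2


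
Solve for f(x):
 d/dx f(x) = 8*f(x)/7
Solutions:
 f(x) = C1*exp(8*x/7)


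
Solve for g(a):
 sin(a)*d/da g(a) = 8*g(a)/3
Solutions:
 g(a) = C1*(cos(a) - 1)^(4/3)/(cos(a) + 1)^(4/3)


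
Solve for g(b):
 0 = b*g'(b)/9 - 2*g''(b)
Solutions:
 g(b) = C1 + C2*erfi(b/6)


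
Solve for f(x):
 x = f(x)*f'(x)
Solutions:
 f(x) = -sqrt(C1 + x^2)
 f(x) = sqrt(C1 + x^2)


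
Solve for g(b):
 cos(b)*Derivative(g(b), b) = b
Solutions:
 g(b) = C1 + Integral(b/cos(b), b)


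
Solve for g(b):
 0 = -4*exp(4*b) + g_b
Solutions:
 g(b) = C1 + exp(4*b)


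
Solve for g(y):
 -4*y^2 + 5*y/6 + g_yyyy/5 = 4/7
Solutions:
 g(y) = C1 + C2*y + C3*y^2 + C4*y^3 + y^6/18 - 5*y^5/144 + 5*y^4/42


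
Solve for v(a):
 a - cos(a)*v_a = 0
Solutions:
 v(a) = C1 + Integral(a/cos(a), a)


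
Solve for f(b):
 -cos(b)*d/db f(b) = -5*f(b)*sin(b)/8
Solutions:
 f(b) = C1/cos(b)^(5/8)


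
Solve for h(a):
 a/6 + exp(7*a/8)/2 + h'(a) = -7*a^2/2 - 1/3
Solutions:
 h(a) = C1 - 7*a^3/6 - a^2/12 - a/3 - 4*exp(7*a/8)/7


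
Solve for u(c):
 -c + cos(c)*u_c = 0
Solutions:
 u(c) = C1 + Integral(c/cos(c), c)


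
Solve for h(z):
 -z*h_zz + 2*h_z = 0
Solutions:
 h(z) = C1 + C2*z^3


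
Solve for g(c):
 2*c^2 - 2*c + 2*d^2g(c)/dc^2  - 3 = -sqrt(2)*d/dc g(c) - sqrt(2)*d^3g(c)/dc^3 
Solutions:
 g(c) = C1 - sqrt(2)*c^3/3 + sqrt(2)*c^2/2 + 2*c^2 - 2*c - sqrt(2)*c/2 + (C2*sin(sqrt(2)*c/2) + C3*cos(sqrt(2)*c/2))*exp(-sqrt(2)*c/2)


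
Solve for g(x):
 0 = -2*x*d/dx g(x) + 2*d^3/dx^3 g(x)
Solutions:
 g(x) = C1 + Integral(C2*airyai(x) + C3*airybi(x), x)


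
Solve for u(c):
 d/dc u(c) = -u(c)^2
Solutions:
 u(c) = 1/(C1 + c)


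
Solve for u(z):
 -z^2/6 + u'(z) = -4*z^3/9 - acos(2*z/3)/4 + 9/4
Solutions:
 u(z) = C1 - z^4/9 + z^3/18 - z*acos(2*z/3)/4 + 9*z/4 + sqrt(9 - 4*z^2)/8


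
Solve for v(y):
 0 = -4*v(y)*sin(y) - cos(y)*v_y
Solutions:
 v(y) = C1*cos(y)^4


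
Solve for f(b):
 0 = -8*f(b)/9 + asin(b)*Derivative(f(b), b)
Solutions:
 f(b) = C1*exp(8*Integral(1/asin(b), b)/9)


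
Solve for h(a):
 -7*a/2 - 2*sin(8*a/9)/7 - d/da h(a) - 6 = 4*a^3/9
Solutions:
 h(a) = C1 - a^4/9 - 7*a^2/4 - 6*a + 9*cos(8*a/9)/28


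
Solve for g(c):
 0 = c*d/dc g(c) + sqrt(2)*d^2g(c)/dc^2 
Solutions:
 g(c) = C1 + C2*erf(2^(1/4)*c/2)


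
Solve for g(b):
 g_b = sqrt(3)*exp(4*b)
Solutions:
 g(b) = C1 + sqrt(3)*exp(4*b)/4


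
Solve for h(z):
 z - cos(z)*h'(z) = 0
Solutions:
 h(z) = C1 + Integral(z/cos(z), z)


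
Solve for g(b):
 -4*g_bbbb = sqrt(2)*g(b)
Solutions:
 g(b) = (C1*sin(2^(1/8)*b/2) + C2*cos(2^(1/8)*b/2))*exp(-2^(1/8)*b/2) + (C3*sin(2^(1/8)*b/2) + C4*cos(2^(1/8)*b/2))*exp(2^(1/8)*b/2)


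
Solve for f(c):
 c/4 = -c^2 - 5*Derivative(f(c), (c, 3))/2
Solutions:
 f(c) = C1 + C2*c + C3*c^2 - c^5/150 - c^4/240


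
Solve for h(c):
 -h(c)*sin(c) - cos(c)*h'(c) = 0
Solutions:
 h(c) = C1*cos(c)


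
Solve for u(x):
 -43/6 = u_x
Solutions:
 u(x) = C1 - 43*x/6


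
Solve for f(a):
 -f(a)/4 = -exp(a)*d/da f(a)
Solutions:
 f(a) = C1*exp(-exp(-a)/4)


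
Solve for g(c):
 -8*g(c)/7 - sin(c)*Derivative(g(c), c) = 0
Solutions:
 g(c) = C1*(cos(c) + 1)^(4/7)/(cos(c) - 1)^(4/7)


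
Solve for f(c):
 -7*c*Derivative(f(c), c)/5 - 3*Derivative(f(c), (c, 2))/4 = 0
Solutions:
 f(c) = C1 + C2*erf(sqrt(210)*c/15)


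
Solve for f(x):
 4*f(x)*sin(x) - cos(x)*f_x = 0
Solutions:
 f(x) = C1/cos(x)^4


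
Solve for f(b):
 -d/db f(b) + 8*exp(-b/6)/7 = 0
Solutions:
 f(b) = C1 - 48*exp(-b/6)/7


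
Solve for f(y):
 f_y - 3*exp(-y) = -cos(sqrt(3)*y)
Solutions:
 f(y) = C1 - sqrt(3)*sin(sqrt(3)*y)/3 - 3*exp(-y)


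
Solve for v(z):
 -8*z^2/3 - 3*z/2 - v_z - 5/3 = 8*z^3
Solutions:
 v(z) = C1 - 2*z^4 - 8*z^3/9 - 3*z^2/4 - 5*z/3


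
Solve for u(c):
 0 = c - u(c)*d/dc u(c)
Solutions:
 u(c) = -sqrt(C1 + c^2)
 u(c) = sqrt(C1 + c^2)


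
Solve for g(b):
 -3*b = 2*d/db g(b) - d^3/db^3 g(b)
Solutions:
 g(b) = C1 + C2*exp(-sqrt(2)*b) + C3*exp(sqrt(2)*b) - 3*b^2/4


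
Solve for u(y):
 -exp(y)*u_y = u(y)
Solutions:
 u(y) = C1*exp(exp(-y))


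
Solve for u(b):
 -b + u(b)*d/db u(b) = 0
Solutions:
 u(b) = -sqrt(C1 + b^2)
 u(b) = sqrt(C1 + b^2)


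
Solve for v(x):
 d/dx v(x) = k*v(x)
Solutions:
 v(x) = C1*exp(k*x)


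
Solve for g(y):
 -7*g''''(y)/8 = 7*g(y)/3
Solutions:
 g(y) = (C1*sin(2^(1/4)*3^(3/4)*y/3) + C2*cos(2^(1/4)*3^(3/4)*y/3))*exp(-2^(1/4)*3^(3/4)*y/3) + (C3*sin(2^(1/4)*3^(3/4)*y/3) + C4*cos(2^(1/4)*3^(3/4)*y/3))*exp(2^(1/4)*3^(3/4)*y/3)


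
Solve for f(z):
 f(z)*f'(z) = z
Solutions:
 f(z) = -sqrt(C1 + z^2)
 f(z) = sqrt(C1 + z^2)


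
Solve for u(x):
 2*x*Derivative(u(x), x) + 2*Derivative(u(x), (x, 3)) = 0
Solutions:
 u(x) = C1 + Integral(C2*airyai(-x) + C3*airybi(-x), x)


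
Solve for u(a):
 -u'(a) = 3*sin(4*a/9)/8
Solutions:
 u(a) = C1 + 27*cos(4*a/9)/32


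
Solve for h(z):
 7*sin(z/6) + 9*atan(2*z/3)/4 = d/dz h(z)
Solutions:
 h(z) = C1 + 9*z*atan(2*z/3)/4 - 27*log(4*z^2 + 9)/16 - 42*cos(z/6)


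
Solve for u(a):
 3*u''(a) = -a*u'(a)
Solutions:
 u(a) = C1 + C2*erf(sqrt(6)*a/6)


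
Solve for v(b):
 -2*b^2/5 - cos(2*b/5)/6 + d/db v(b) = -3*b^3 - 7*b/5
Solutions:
 v(b) = C1 - 3*b^4/4 + 2*b^3/15 - 7*b^2/10 + 5*sin(2*b/5)/12


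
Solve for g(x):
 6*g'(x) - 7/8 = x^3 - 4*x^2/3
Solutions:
 g(x) = C1 + x^4/24 - 2*x^3/27 + 7*x/48


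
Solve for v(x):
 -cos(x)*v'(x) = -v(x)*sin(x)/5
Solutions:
 v(x) = C1/cos(x)^(1/5)


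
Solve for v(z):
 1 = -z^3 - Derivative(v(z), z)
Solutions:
 v(z) = C1 - z^4/4 - z


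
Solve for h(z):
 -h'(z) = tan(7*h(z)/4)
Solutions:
 h(z) = -4*asin(C1*exp(-7*z/4))/7 + 4*pi/7
 h(z) = 4*asin(C1*exp(-7*z/4))/7


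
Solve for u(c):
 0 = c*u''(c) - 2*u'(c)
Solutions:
 u(c) = C1 + C2*c^3


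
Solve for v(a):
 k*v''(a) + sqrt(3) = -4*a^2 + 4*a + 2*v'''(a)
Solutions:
 v(a) = C1 + C2*a + C3*exp(a*k/2) - a^4/(3*k) + 2*a^3*(1 - 4/k)/(3*k) + a^2*(-sqrt(3)/2 + 4/k - 16/k^2)/k


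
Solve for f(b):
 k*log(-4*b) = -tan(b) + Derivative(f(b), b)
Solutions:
 f(b) = C1 + b*k*(log(-b) - 1) + 2*b*k*log(2) - log(cos(b))


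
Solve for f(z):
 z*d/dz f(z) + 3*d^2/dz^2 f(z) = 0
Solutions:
 f(z) = C1 + C2*erf(sqrt(6)*z/6)


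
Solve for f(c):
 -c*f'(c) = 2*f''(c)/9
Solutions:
 f(c) = C1 + C2*erf(3*c/2)


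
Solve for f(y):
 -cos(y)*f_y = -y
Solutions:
 f(y) = C1 + Integral(y/cos(y), y)


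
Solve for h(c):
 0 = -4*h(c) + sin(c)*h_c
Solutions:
 h(c) = C1*(cos(c)^2 - 2*cos(c) + 1)/(cos(c)^2 + 2*cos(c) + 1)


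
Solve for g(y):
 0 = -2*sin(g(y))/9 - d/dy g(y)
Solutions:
 2*y/9 + log(cos(g(y)) - 1)/2 - log(cos(g(y)) + 1)/2 = C1


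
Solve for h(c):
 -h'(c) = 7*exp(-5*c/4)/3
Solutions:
 h(c) = C1 + 28*exp(-5*c/4)/15


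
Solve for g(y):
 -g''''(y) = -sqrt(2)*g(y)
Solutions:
 g(y) = C1*exp(-2^(1/8)*y) + C2*exp(2^(1/8)*y) + C3*sin(2^(1/8)*y) + C4*cos(2^(1/8)*y)


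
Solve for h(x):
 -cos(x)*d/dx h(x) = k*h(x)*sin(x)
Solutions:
 h(x) = C1*exp(k*log(cos(x)))


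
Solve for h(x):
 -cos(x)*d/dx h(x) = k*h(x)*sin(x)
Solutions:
 h(x) = C1*exp(k*log(cos(x)))


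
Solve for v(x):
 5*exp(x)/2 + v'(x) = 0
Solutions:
 v(x) = C1 - 5*exp(x)/2


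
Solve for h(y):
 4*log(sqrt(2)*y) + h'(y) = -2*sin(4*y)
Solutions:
 h(y) = C1 - 4*y*log(y) - 2*y*log(2) + 4*y + cos(4*y)/2


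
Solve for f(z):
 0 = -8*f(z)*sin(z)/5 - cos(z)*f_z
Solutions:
 f(z) = C1*cos(z)^(8/5)


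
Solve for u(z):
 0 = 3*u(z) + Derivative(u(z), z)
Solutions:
 u(z) = C1*exp(-3*z)


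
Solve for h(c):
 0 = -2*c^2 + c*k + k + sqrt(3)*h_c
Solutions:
 h(c) = C1 + 2*sqrt(3)*c^3/9 - sqrt(3)*c^2*k/6 - sqrt(3)*c*k/3


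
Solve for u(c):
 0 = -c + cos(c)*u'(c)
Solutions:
 u(c) = C1 + Integral(c/cos(c), c)


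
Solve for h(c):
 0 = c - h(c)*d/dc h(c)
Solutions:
 h(c) = -sqrt(C1 + c^2)
 h(c) = sqrt(C1 + c^2)


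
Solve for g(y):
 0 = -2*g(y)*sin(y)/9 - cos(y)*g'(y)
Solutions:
 g(y) = C1*cos(y)^(2/9)


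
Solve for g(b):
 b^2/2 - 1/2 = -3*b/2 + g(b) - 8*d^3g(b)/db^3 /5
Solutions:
 g(b) = C3*exp(5^(1/3)*b/2) + b^2/2 + 3*b/2 + (C1*sin(sqrt(3)*5^(1/3)*b/4) + C2*cos(sqrt(3)*5^(1/3)*b/4))*exp(-5^(1/3)*b/4) - 1/2


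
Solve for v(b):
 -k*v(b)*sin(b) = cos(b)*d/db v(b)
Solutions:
 v(b) = C1*exp(k*log(cos(b)))


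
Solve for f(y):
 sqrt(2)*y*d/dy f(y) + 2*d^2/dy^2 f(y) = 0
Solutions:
 f(y) = C1 + C2*erf(2^(1/4)*y/2)


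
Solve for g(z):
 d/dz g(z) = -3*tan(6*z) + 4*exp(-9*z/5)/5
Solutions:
 g(z) = C1 - log(tan(6*z)^2 + 1)/4 - 4*exp(-9*z/5)/9


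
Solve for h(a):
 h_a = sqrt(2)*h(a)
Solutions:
 h(a) = C1*exp(sqrt(2)*a)


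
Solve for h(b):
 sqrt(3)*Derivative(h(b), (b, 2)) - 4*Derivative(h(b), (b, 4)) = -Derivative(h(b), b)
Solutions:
 h(b) = C1 + C2*exp(-b*(3^(5/6)/(sqrt(9 - sqrt(3)) + 3)^(1/3) + 3^(2/3)*(sqrt(9 - sqrt(3)) + 3)^(1/3))/12)*sin(b*(-3^(1/6)*(sqrt(9 - sqrt(3)) + 3)^(1/3) + 3^(1/3)/(sqrt(9 - sqrt(3)) + 3)^(1/3))/4) + C3*exp(-b*(3^(5/6)/(sqrt(9 - sqrt(3)) + 3)^(1/3) + 3^(2/3)*(sqrt(9 - sqrt(3)) + 3)^(1/3))/12)*cos(b*(-3^(1/6)*(sqrt(9 - sqrt(3)) + 3)^(1/3) + 3^(1/3)/(sqrt(9 - sqrt(3)) + 3)^(1/3))/4) + C4*exp(b*(3^(5/6)/(sqrt(9 - sqrt(3)) + 3)^(1/3) + 3^(2/3)*(sqrt(9 - sqrt(3)) + 3)^(1/3))/6)


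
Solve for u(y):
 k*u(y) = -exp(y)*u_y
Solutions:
 u(y) = C1*exp(k*exp(-y))


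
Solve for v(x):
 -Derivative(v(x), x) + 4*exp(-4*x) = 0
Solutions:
 v(x) = C1 - exp(-4*x)


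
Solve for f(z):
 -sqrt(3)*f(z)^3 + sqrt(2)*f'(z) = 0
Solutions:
 f(z) = -sqrt(-1/(C1 + sqrt(6)*z))
 f(z) = sqrt(-1/(C1 + sqrt(6)*z))


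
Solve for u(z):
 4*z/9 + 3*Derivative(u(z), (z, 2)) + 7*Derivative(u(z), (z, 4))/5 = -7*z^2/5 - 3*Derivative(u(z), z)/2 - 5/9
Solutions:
 u(z) = C1 + C2*exp(-70^(1/3)*z*(-(21 + sqrt(1001))^(1/3) + 2*70^(1/3)/(21 + sqrt(1001))^(1/3))/28)*sin(sqrt(3)*70^(1/3)*z*(2*70^(1/3)/(21 + sqrt(1001))^(1/3) + (21 + sqrt(1001))^(1/3))/28) + C3*exp(-70^(1/3)*z*(-(21 + sqrt(1001))^(1/3) + 2*70^(1/3)/(21 + sqrt(1001))^(1/3))/28)*cos(sqrt(3)*70^(1/3)*z*(2*70^(1/3)/(21 + sqrt(1001))^(1/3) + (21 + sqrt(1001))^(1/3))/28) + C4*exp(70^(1/3)*z*(-(21 + sqrt(1001))^(1/3) + 2*70^(1/3)/(21 + sqrt(1001))^(1/3))/14) - 14*z^3/45 + 232*z^2/135 - 326*z/45


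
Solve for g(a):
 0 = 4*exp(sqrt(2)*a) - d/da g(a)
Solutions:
 g(a) = C1 + 2*sqrt(2)*exp(sqrt(2)*a)


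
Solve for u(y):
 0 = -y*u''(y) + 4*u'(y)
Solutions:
 u(y) = C1 + C2*y^5


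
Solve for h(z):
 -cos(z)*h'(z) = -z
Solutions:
 h(z) = C1 + Integral(z/cos(z), z)


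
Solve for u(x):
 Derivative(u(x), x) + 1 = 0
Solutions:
 u(x) = C1 - x


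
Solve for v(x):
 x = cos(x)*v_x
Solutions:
 v(x) = C1 + Integral(x/cos(x), x)


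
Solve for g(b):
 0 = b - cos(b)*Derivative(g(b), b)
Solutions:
 g(b) = C1 + Integral(b/cos(b), b)


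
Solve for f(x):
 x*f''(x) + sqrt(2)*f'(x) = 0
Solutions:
 f(x) = C1 + C2*x^(1 - sqrt(2))


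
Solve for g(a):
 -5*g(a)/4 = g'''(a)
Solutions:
 g(a) = C3*exp(-10^(1/3)*a/2) + (C1*sin(10^(1/3)*sqrt(3)*a/4) + C2*cos(10^(1/3)*sqrt(3)*a/4))*exp(10^(1/3)*a/4)


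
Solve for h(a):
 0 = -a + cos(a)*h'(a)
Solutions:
 h(a) = C1 + Integral(a/cos(a), a)


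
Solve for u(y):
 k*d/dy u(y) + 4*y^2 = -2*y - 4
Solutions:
 u(y) = C1 - 4*y^3/(3*k) - y^2/k - 4*y/k


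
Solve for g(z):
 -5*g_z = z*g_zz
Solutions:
 g(z) = C1 + C2/z^4


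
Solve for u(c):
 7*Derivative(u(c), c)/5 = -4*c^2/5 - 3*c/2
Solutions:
 u(c) = C1 - 4*c^3/21 - 15*c^2/28


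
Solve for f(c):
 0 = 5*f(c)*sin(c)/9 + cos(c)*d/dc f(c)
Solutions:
 f(c) = C1*cos(c)^(5/9)


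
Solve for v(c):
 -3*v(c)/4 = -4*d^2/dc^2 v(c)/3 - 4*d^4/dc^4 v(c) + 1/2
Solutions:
 v(c) = C1*exp(-sqrt(3)*c*sqrt(-2 + sqrt(31))/6) + C2*exp(sqrt(3)*c*sqrt(-2 + sqrt(31))/6) + C3*sin(sqrt(3)*c*sqrt(2 + sqrt(31))/6) + C4*cos(sqrt(3)*c*sqrt(2 + sqrt(31))/6) - 2/3


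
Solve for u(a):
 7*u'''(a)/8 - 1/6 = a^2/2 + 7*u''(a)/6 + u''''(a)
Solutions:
 u(a) = C1 + C2*a - a^4/28 - 3*a^3/28 + 43*a^2/784 + (C3*sin(sqrt(2247)*a/48) + C4*cos(sqrt(2247)*a/48))*exp(7*a/16)


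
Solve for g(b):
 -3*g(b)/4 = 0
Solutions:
 g(b) = 0


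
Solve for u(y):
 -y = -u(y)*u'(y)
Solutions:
 u(y) = -sqrt(C1 + y^2)
 u(y) = sqrt(C1 + y^2)


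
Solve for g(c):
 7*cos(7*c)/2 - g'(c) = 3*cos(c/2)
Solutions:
 g(c) = C1 - 6*sin(c/2) + sin(7*c)/2


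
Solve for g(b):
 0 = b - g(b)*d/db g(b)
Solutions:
 g(b) = -sqrt(C1 + b^2)
 g(b) = sqrt(C1 + b^2)


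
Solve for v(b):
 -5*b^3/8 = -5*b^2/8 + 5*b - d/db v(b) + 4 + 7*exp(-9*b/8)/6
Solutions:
 v(b) = C1 + 5*b^4/32 - 5*b^3/24 + 5*b^2/2 + 4*b - 28*exp(-9*b/8)/27


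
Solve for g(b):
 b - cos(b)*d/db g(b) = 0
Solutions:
 g(b) = C1 + Integral(b/cos(b), b)


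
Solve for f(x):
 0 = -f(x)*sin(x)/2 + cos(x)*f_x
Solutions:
 f(x) = C1/sqrt(cos(x))


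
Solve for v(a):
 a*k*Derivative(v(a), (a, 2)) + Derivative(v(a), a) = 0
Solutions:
 v(a) = C1 + a^(((re(k) - 1)*re(k) + im(k)^2)/(re(k)^2 + im(k)^2))*(C2*sin(log(a)*Abs(im(k))/(re(k)^2 + im(k)^2)) + C3*cos(log(a)*im(k)/(re(k)^2 + im(k)^2)))


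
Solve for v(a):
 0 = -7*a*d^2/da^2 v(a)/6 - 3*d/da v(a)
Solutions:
 v(a) = C1 + C2/a^(11/7)


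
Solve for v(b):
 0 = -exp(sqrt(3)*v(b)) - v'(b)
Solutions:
 v(b) = sqrt(3)*(2*log(1/(C1 + b)) - log(3))/6


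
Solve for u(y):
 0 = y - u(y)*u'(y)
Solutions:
 u(y) = -sqrt(C1 + y^2)
 u(y) = sqrt(C1 + y^2)


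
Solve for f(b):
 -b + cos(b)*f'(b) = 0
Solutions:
 f(b) = C1 + Integral(b/cos(b), b)


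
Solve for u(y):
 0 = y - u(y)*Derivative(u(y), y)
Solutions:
 u(y) = -sqrt(C1 + y^2)
 u(y) = sqrt(C1 + y^2)


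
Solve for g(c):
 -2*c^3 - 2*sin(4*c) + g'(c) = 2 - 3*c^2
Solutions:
 g(c) = C1 + c^4/2 - c^3 + 2*c - cos(4*c)/2


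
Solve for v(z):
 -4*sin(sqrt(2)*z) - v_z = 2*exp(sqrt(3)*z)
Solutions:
 v(z) = C1 - 2*sqrt(3)*exp(sqrt(3)*z)/3 + 2*sqrt(2)*cos(sqrt(2)*z)


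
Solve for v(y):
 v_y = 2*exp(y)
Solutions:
 v(y) = C1 + 2*exp(y)


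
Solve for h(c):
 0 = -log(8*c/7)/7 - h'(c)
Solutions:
 h(c) = C1 - c*log(c)/7 - 3*c*log(2)/7 + c/7 + c*log(7)/7


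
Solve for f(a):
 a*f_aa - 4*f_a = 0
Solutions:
 f(a) = C1 + C2*a^5


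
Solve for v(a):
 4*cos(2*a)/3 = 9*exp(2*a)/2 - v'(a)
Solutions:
 v(a) = C1 + 9*exp(2*a)/4 - 2*sin(2*a)/3


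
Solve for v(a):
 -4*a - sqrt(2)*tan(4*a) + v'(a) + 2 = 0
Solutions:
 v(a) = C1 + 2*a^2 - 2*a - sqrt(2)*log(cos(4*a))/4


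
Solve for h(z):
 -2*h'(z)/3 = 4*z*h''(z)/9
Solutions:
 h(z) = C1 + C2/sqrt(z)


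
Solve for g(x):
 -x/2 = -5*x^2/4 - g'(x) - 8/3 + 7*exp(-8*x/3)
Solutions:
 g(x) = C1 - 5*x^3/12 + x^2/4 - 8*x/3 - 21*exp(-8*x/3)/8


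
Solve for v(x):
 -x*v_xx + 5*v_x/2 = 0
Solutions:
 v(x) = C1 + C2*x^(7/2)


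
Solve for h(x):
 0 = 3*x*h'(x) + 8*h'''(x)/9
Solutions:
 h(x) = C1 + Integral(C2*airyai(-3*x/2) + C3*airybi(-3*x/2), x)


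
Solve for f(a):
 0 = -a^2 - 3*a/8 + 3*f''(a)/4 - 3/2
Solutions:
 f(a) = C1 + C2*a + a^4/9 + a^3/12 + a^2


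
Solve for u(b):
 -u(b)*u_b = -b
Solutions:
 u(b) = -sqrt(C1 + b^2)
 u(b) = sqrt(C1 + b^2)


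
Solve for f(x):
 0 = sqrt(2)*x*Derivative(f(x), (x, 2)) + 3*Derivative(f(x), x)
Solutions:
 f(x) = C1 + C2*x^(1 - 3*sqrt(2)/2)


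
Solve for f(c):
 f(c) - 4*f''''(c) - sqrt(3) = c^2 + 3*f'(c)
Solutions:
 f(c) = C1*exp(c*(-8/(1 + 3*sqrt(57))^(1/3) + (1 + 3*sqrt(57))^(1/3) + 4)/12)*sin(sqrt(3)*c*(8/(1 + 3*sqrt(57))^(1/3) + (1 + 3*sqrt(57))^(1/3))/12) + C2*exp(c*(-8/(1 + 3*sqrt(57))^(1/3) + (1 + 3*sqrt(57))^(1/3) + 4)/12)*cos(sqrt(3)*c*(8/(1 + 3*sqrt(57))^(1/3) + (1 + 3*sqrt(57))^(1/3))/12) + C3*exp(-c) + C4*exp(c*(-(1 + 3*sqrt(57))^(1/3) + 2 + 8/(1 + 3*sqrt(57))^(1/3))/6) + c^2 + 6*c + sqrt(3) + 18


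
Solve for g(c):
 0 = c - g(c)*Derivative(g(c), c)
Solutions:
 g(c) = -sqrt(C1 + c^2)
 g(c) = sqrt(C1 + c^2)


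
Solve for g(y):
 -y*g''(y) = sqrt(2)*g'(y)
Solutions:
 g(y) = C1 + C2*y^(1 - sqrt(2))


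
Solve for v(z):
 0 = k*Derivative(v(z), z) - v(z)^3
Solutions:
 v(z) = -sqrt(2)*sqrt(-k/(C1*k + z))/2
 v(z) = sqrt(2)*sqrt(-k/(C1*k + z))/2


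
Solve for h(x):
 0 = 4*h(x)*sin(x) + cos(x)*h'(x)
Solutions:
 h(x) = C1*cos(x)^4


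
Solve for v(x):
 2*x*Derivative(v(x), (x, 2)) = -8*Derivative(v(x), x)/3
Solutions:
 v(x) = C1 + C2/x^(1/3)


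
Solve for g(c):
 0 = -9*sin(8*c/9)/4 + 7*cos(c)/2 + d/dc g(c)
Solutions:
 g(c) = C1 - 7*sin(c)/2 - 81*cos(8*c/9)/32


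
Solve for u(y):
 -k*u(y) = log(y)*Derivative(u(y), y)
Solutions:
 u(y) = C1*exp(-k*li(y))


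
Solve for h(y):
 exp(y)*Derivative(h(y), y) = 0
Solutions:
 h(y) = C1


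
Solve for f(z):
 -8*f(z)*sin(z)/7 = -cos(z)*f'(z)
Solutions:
 f(z) = C1/cos(z)^(8/7)


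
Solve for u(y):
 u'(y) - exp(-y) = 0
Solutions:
 u(y) = C1 - exp(-y)


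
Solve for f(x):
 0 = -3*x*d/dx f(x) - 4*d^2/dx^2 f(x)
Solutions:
 f(x) = C1 + C2*erf(sqrt(6)*x/4)


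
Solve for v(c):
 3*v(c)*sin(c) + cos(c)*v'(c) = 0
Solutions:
 v(c) = C1*cos(c)^3


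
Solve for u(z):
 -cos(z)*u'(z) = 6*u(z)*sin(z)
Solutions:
 u(z) = C1*cos(z)^6


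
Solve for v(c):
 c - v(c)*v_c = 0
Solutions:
 v(c) = -sqrt(C1 + c^2)
 v(c) = sqrt(C1 + c^2)


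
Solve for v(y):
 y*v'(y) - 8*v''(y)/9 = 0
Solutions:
 v(y) = C1 + C2*erfi(3*y/4)


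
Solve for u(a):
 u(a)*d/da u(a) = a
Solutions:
 u(a) = -sqrt(C1 + a^2)
 u(a) = sqrt(C1 + a^2)


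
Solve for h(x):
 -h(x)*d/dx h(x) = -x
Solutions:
 h(x) = -sqrt(C1 + x^2)
 h(x) = sqrt(C1 + x^2)


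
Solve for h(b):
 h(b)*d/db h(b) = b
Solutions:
 h(b) = -sqrt(C1 + b^2)
 h(b) = sqrt(C1 + b^2)


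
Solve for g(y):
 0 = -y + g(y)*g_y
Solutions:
 g(y) = -sqrt(C1 + y^2)
 g(y) = sqrt(C1 + y^2)


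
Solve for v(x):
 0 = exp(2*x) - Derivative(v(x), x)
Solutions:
 v(x) = C1 + exp(2*x)/2


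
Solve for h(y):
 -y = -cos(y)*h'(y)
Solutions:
 h(y) = C1 + Integral(y/cos(y), y)


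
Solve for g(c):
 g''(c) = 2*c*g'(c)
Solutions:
 g(c) = C1 + C2*erfi(c)


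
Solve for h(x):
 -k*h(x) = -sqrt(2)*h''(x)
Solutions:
 h(x) = C1*exp(-2^(3/4)*sqrt(k)*x/2) + C2*exp(2^(3/4)*sqrt(k)*x/2)


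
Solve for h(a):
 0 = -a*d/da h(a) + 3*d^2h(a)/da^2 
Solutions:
 h(a) = C1 + C2*erfi(sqrt(6)*a/6)


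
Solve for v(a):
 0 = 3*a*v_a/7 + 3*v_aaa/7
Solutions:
 v(a) = C1 + Integral(C2*airyai(-a) + C3*airybi(-a), a)


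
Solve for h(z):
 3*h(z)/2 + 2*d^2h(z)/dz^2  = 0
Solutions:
 h(z) = C1*sin(sqrt(3)*z/2) + C2*cos(sqrt(3)*z/2)


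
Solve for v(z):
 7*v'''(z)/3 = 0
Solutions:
 v(z) = C1 + C2*z + C3*z^2


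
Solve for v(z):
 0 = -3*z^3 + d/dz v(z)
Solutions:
 v(z) = C1 + 3*z^4/4


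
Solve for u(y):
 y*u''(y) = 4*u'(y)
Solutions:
 u(y) = C1 + C2*y^5


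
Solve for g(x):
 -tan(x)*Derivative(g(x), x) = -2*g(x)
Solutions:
 g(x) = C1*sin(x)^2


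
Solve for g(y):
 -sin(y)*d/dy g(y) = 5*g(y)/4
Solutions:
 g(y) = C1*(cos(y) + 1)^(5/8)/(cos(y) - 1)^(5/8)


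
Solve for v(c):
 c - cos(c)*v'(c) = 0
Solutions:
 v(c) = C1 + Integral(c/cos(c), c)


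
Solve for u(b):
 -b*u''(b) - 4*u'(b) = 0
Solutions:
 u(b) = C1 + C2/b^3


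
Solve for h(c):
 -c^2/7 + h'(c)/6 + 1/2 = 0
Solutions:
 h(c) = C1 + 2*c^3/7 - 3*c
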